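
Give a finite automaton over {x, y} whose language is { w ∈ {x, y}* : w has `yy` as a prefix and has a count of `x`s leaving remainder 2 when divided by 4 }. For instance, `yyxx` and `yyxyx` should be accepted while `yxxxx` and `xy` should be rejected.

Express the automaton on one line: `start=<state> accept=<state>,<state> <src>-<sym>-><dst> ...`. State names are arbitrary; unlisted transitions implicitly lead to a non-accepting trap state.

Handle the two conditions separately and then intersect. The first has 4 states tracking whether the input so far still matches the prefix `yy`; the second has 4 states tracking the count of `x`s modulo 4. A product state is a pair (one from each), accepting exactly when both do.
A 10-state machine:
        x   y  
>  q0   q1  q2 
   q1   q3  q1 
   q2   q1  q4 
   q3   q5  q3 
   q4   q6  q4 
   q5   q7  q5 
   q6   q8  q6 
   q7   q1  q7 
 * q8   q9  q8 
   q9   q4  q9 
(> = start, * = accepting)

start=q0 accept=q8 q0-x->q1 q0-y->q2 q1-x->q3 q1-y->q1 q2-x->q1 q2-y->q4 q3-x->q5 q3-y->q3 q4-x->q6 q4-y->q4 q5-x->q7 q5-y->q5 q6-x->q8 q6-y->q6 q7-x->q1 q7-y->q7 q8-x->q9 q8-y->q8 q9-x->q4 q9-y->q9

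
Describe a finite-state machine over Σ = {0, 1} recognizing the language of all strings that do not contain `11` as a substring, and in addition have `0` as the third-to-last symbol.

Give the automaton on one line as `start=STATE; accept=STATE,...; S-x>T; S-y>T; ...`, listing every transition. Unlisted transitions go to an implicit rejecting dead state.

Build one automaton per condition and run them in lockstep. One (3 states) tracks partial matches of the forbidden pattern `11`; the other (15 states) tracks the last 3 symbols read. Each combined state is a pair, one component from each; accept when both components accept.
          0    1  
>  S0     S1   S2 
   S1     S3   S4 
   S2     S5   S6 
   S3     S7   S8 
   S4     S9  S10 
   S5    S11  S12 
   S6    S13  S14 
 * S7     S7   S8 
 * S8     S9  S10 
 * S9    S11  S12 
   S10   S13  S14 
   S11    S7   S8 
   S12    S9  S10 
   S13   S15  S16 
   S14   S13  S14 
   S15   S17  S18 
   S16   S19  S10 
   S17   S17  S18 
   S18   S19  S10 
   S19   S15  S16 
(> = start, * = accepting)

start=S0; accept=S7,S8,S9; S0-0>S1; S0-1>S2; S1-0>S3; S1-1>S4; S2-0>S5; S2-1>S6; S3-0>S7; S3-1>S8; S4-0>S9; S4-1>S10; S5-0>S11; S5-1>S12; S6-0>S13; S6-1>S14; S7-0>S7; S7-1>S8; S8-0>S9; S8-1>S10; S9-0>S11; S9-1>S12; S10-0>S13; S10-1>S14; S11-0>S7; S11-1>S8; S12-0>S9; S12-1>S10; S13-0>S15; S13-1>S16; S14-0>S13; S14-1>S14; S15-0>S17; S15-1>S18; S16-0>S19; S16-1>S10; S17-0>S17; S17-1>S18; S18-0>S19; S18-1>S10; S19-0>S15; S19-1>S16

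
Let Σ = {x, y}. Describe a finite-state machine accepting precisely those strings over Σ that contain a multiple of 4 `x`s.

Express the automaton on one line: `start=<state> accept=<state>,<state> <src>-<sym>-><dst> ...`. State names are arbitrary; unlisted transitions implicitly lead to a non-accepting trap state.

The only thing that matters is how many `x`s have appeared, reduced mod 4. Use one state per residue: S0 for 0, …, S3 for 3. Reading `x` moves to the next residue; anything else stays put. S0 is accepting.
With 4 states:
        x   y  
>* S0   S1  S0 
   S1   S2  S1 
   S2   S3  S2 
   S3   S0  S3 
(> = start, * = accepting)

start=S0 accept=S0 S0-x->S1 S0-y->S0 S1-x->S2 S1-y->S1 S2-x->S3 S2-y->S2 S3-x->S0 S3-y->S3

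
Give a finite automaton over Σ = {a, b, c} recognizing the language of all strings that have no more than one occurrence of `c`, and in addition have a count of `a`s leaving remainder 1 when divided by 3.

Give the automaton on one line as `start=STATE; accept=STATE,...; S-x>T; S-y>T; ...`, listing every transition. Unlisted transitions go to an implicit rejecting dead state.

Build one automaton per condition and run them in lockstep. One (3 states) tracks the count of `c`s, saturating at 2; the other (3 states) tracks the count of `a`s modulo 3. Each combined state is a pair, one component from each; accept when both components accept.
        a   b   c  
>  q0   q1  q0  q2 
 * q1   q3  q1  q4 
   q2   q4  q2  q5 
   q3   q0  q3  q6 
 * q4   q6  q4  q7 
   q5   q7  q5  q5 
   q6   q2  q6  q8 
   q7   q8  q7  q7 
   q8   q5  q8  q8 
(> = start, * = accepting)

start=q0; accept=q1,q4; q0-a>q1; q0-b>q0; q0-c>q2; q1-a>q3; q1-b>q1; q1-c>q4; q2-a>q4; q2-b>q2; q2-c>q5; q3-a>q0; q3-b>q3; q3-c>q6; q4-a>q6; q4-b>q4; q4-c>q7; q5-a>q7; q5-b>q5; q5-c>q5; q6-a>q2; q6-b>q6; q6-c>q8; q7-a>q8; q7-b>q7; q7-c>q7; q8-a>q5; q8-b>q8; q8-c>q8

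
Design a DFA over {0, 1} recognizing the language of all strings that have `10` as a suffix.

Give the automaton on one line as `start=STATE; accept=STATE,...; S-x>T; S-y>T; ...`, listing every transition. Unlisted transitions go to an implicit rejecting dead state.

Let each state record the length of the longest suffix of the input read so far that is also a prefix of `10`. q1 means the last symbol is `1`; q2 means the last 2 symbols are `10`. Accept only at q2, where the string currently ends in `10`.
A 3-state machine:
        0   1  
>  q0   q0  q1 
   q1   q2  q1 
 * q2   q0  q1 
(> = start, * = accepting)

start=q0; accept=q2; q0-0>q0; q0-1>q1; q1-0>q2; q1-1>q1; q2-0>q0; q2-1>q1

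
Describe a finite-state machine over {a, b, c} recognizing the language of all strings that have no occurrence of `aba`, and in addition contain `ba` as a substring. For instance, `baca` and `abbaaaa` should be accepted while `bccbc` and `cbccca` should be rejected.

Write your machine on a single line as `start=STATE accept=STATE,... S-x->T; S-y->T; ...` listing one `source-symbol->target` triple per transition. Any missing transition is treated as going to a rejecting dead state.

Handle the two conditions separately and then intersect. The first has 4 states tracking partial matches of the forbidden pattern `aba`; the second has 3 states tracking whether and how much of `ba` has been seen. A product state is a pair (one from each), accepting exactly when both do.
        a   b   c  
>  s0   s1  s2  s0 
   s1   s1  s3  s0 
   s2   s4  s2  s0 
   s3   s5  s2  s0 
 * s4   s4  s6  s7 
   s5   s5  s5  s5 
 * s6   s5  s7  s7 
 * s7   s4  s7  s7 
(> = start, * = accepting)

start=s0; accept=s4,s6,s7; s0-a->s1; s0-b->s2; s0-c->s0; s1-a->s1; s1-b->s3; s1-c->s0; s2-a->s4; s2-b->s2; s2-c->s0; s3-a->s5; s3-b->s2; s3-c->s0; s4-a->s4; s4-b->s6; s4-c->s7; s5-a->s5; s5-b->s5; s5-c->s5; s6-a->s5; s6-b->s7; s6-c->s7; s7-a->s4; s7-b->s7; s7-c->s7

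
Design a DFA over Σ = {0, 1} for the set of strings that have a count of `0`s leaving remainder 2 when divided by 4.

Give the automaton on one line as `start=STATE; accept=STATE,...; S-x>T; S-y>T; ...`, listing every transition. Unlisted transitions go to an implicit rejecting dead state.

The only thing that matters is how many `0`s have appeared, reduced mod 4. Use one state per residue: q0 for 0, …, q3 for 3. Reading `0` moves to the next residue; anything else stays put. q2 is accepting.
A 4-state machine:
        0   1  
>  q0   q1  q0 
   q1   q2  q1 
 * q2   q3  q2 
   q3   q0  q3 
(> = start, * = accepting)

start=q0; accept=q2; q0-0>q1; q0-1>q0; q1-0>q2; q1-1>q1; q2-0>q3; q2-1>q2; q3-0>q0; q3-1>q3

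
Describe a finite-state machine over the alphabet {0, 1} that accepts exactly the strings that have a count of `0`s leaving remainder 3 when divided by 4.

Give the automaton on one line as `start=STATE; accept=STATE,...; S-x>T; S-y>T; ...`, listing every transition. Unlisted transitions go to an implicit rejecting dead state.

The only thing that matters is how many `0`s have appeared, reduced mod 4. Use one state per residue: A for 0, …, D for 3. Reading `0` moves to the next residue; anything else stays put. D is accepting.
A 4-state machine:
       0  1 
>  A   B  A 
   B   C  B 
   C   D  C 
 * D   A  D 
(> = start, * = accepting)

start=A; accept=D; A-0>B; A-1>A; B-0>C; B-1>B; C-0>D; C-1>C; D-0>A; D-1>D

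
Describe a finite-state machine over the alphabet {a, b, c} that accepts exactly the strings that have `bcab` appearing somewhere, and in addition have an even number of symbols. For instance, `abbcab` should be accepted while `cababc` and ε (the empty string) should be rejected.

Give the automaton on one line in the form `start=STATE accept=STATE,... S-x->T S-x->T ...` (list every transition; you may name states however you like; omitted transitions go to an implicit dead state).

start=q0 accept=q8 q0-a->q1 q0-b->q2 q0-c->q1 q1-a->q0 q1-b->q3 q1-c->q0 q2-a->q0 q2-b->q3 q2-c->q4 q3-a->q1 q3-b->q2 q3-c->q5 q4-a->q6 q4-b->q2 q4-c->q1 q5-a->q7 q5-b->q3 q5-c->q0 q6-a->q0 q6-b->q8 q6-c->q0 q7-a->q1 q7-b->q9 q7-c->q1 q8-a->q9 q8-b->q9 q8-c->q9 q9-a->q8 q9-b->q8 q9-c->q8

Run two small machines in parallel and take their product. The first has 5 states tracking whether and how much of `bcab` has been seen; the second has 2 states tracking the input length modulo 2. A product state is a pair (one from each), accepting exactly when both do.
With 10 states:
        a   b   c  
>  q0   q1  q2  q1 
   q1   q0  q3  q0 
   q2   q0  q3  q4 
   q3   q1  q2  q5 
   q4   q6  q2  q1 
   q5   q7  q3  q0 
   q6   q0  q8  q0 
   q7   q1  q9  q1 
 * q8   q9  q9  q9 
   q9   q8  q8  q8 
(> = start, * = accepting)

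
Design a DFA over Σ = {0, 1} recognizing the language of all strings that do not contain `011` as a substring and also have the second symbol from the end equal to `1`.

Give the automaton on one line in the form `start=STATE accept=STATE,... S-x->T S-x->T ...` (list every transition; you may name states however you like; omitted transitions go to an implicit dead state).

Run two small machines in parallel and take their product. One (4 states) tracks partial matches of the forbidden pattern `011`; the other (7 states) tracks the last 2 symbols read. Each combined state is a pair, one component from each; accept when both components accept.
With 11 states:
          0    1  
>  q0     q1   q2 
   q1     q3   q4 
   q2     q5   q6 
   q3     q3   q4 
   q4     q5   q7 
 * q5     q3   q4 
 * q6     q5   q6 
   q7     q8   q7 
   q8     q9  q10 
   q9     q9  q10 
   q10    q8   q7 
(> = start, * = accepting)

start=q0 accept=q5,q6 q0-0->q1 q0-1->q2 q1-0->q3 q1-1->q4 q2-0->q5 q2-1->q6 q3-0->q3 q3-1->q4 q4-0->q5 q4-1->q7 q5-0->q3 q5-1->q4 q6-0->q5 q6-1->q6 q7-0->q8 q7-1->q7 q8-0->q9 q8-1->q10 q9-0->q9 q9-1->q10 q10-0->q8 q10-1->q7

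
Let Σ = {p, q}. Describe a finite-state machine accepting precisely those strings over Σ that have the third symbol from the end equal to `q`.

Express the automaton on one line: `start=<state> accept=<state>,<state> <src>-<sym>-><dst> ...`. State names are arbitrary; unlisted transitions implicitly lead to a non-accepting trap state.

Because acceptance depends on a position counted from the end, the machine has to buffer the most recent 3 symbols. Make each state the string of the last up-to-3 symbols read; on input `x` shift the window left and append `x`. Accept when the buffered window has length 3 and begins with `q`.
          p    q  
>  s0     s1   s2 
   s1     s3   s4 
   s2     s5   s6 
   s3     s7   s8 
   s4     s9  s10 
   s5    s11  s12 
   s6    s13  s14 
   s7     s7   s8 
   s8     s9  s10 
   s9    s11  s12 
   s10   s13  s14 
 * s11    s7   s8 
 * s12    s9  s10 
 * s13   s11  s12 
 * s14   s13  s14 
(> = start, * = accepting)

start=s0 accept=s11,s12,s13,s14 s0-p->s1 s0-q->s2 s1-p->s3 s1-q->s4 s2-p->s5 s2-q->s6 s3-p->s7 s3-q->s8 s4-p->s9 s4-q->s10 s5-p->s11 s5-q->s12 s6-p->s13 s6-q->s14 s7-p->s7 s7-q->s8 s8-p->s9 s8-q->s10 s9-p->s11 s9-q->s12 s10-p->s13 s10-q->s14 s11-p->s7 s11-q->s8 s12-p->s9 s12-q->s10 s13-p->s11 s13-q->s12 s14-p->s13 s14-q->s14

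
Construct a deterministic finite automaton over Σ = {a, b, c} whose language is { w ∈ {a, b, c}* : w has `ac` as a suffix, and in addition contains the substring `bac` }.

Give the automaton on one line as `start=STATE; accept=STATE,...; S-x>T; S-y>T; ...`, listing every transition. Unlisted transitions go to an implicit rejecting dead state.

start=q0; accept=q3; q0-a>q0; q0-b>q1; q0-c>q0; q1-a>q2; q1-b>q1; q1-c>q0; q2-a>q0; q2-b>q1; q2-c>q3; q3-a>q4; q3-b>q5; q3-c>q5; q4-a>q4; q4-b>q5; q4-c>q3; q5-a>q4; q5-b>q5; q5-c>q5

Handle the two conditions separately and then intersect. One (3 states) tracks how much of the suffix `ac` has currently been matched; the other (4 states) tracks whether and how much of `bac` has been seen. Each combined state is a pair, one component from each; accept when both components accept. After merging equivalent states the machine shrinks.
With 6 states:
        a   b   c  
>  q0   q0  q1  q0 
   q1   q2  q1  q0 
   q2   q0  q1  q3 
 * q3   q4  q5  q5 
   q4   q4  q5  q3 
   q5   q4  q5  q5 
(> = start, * = accepting)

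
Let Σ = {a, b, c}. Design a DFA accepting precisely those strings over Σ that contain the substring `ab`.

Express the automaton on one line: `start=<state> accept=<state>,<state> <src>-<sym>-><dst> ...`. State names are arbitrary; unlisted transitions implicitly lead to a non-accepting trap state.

States q0..q1 record the length of the longest prefix of `ab` that matches the current input suffix. Reaching q2 means `ab` has been seen, and we stay there forever. Accept from q2.
A 3-state machine:
        a   b   c  
>  q0   q1  q0  q0 
   q1   q1  q2  q0 
 * q2   q2  q2  q2 
(> = start, * = accepting)

start=q0 accept=q2 q0-a->q1 q0-b->q0 q0-c->q0 q1-a->q1 q1-b->q2 q1-c->q0 q2-a->q2 q2-b->q2 q2-c->q2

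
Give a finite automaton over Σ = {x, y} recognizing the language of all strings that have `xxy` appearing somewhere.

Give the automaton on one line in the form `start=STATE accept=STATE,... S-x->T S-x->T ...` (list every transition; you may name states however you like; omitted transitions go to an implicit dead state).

States q0..q2 record the length of the longest prefix of `xxy` that matches the current input suffix. Reaching q3 means `xxy` has been seen, and we stay there forever. Accept from q3.
4 states suffice.
        x   y  
>  q0   q1  q0 
   q1   q2  q0 
   q2   q2  q3 
 * q3   q3  q3 
(> = start, * = accepting)

start=q0 accept=q3 q0-x->q1 q0-y->q0 q1-x->q2 q1-y->q0 q2-x->q2 q2-y->q3 q3-x->q3 q3-y->q3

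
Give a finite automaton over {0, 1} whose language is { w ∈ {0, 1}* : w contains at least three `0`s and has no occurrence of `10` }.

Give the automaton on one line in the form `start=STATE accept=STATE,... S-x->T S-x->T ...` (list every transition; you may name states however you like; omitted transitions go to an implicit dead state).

start=s0 accept=s4,s5 s0-0->s1 s0-1->s2 s1-0->s3 s1-1->s2 s2-0->s2 s2-1->s2 s3-0->s4 s3-1->s2 s4-0->s4 s4-1->s5 s5-0->s2 s5-1->s5

Build one automaton per condition and run them in lockstep. One (5 states) tracks the count of `0`s, saturating at 4; the other (3 states) tracks partial matches of the forbidden pattern `10`. Each combined state is a pair, one component from each; accept when both components accept. Minimizing collapses redundant product states.
With 6 states:
        0   1  
>  s0   s1  s2 
   s1   s3  s2 
   s2   s2  s2 
   s3   s4  s2 
 * s4   s4  s5 
 * s5   s2  s5 
(> = start, * = accepting)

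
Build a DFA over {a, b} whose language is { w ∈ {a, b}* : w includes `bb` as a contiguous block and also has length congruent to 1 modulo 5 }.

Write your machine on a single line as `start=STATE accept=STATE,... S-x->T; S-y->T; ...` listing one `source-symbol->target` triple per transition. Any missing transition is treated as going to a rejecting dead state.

start=S0; accept=S14; S0-a->S1; S0-b->S2; S1-a->S3; S1-b->S4; S2-a->S3; S2-b->S5; S3-a->S6; S3-b->S7; S4-a->S6; S4-b->S8; S5-a->S8; S5-b->S8; S6-a->S9; S6-b->S10; S7-a->S9; S7-b->S11; S8-a->S11; S8-b->S11; S9-a->S0; S9-b->S12; S10-a->S0; S10-b->S13; S11-a->S13; S11-b->S13; S12-a->S1; S12-b->S14; S13-a->S14; S13-b->S14; S14-a->S5; S14-b->S5

Handle the two conditions separately and then intersect. One (3 states) tracks whether and how much of `bb` has been seen; the other (5 states) tracks the input length modulo 5. Each combined state is a pair, one component from each; accept when both components accept.
15 states suffice.
          a    b  
>  S0     S1   S2 
   S1     S3   S4 
   S2     S3   S5 
   S3     S6   S7 
   S4     S6   S8 
   S5     S8   S8 
   S6     S9  S10 
   S7     S9  S11 
   S8    S11  S11 
   S9     S0  S12 
   S10    S0  S13 
   S11   S13  S13 
   S12    S1  S14 
   S13   S14  S14 
 * S14    S5   S5 
(> = start, * = accepting)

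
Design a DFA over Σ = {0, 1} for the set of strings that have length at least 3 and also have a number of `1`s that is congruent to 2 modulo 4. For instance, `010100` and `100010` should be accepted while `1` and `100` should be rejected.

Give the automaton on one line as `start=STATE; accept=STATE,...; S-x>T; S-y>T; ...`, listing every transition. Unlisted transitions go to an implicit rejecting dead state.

start=s0; accept=s8,s12; s0-0>s1; s0-1>s2; s1-0>s3; s1-1>s4; s2-0>s4; s2-1>s5; s3-0>s6; s3-1>s7; s4-0>s7; s4-1>s8; s5-0>s8; s5-1>s9; s6-0>s10; s6-1>s11; s7-0>s11; s7-1>s12; s8-0>s12; s8-1>s13; s9-0>s13; s9-1>s10; s10-0>s10; s10-1>s11; s11-0>s11; s11-1>s12; s12-0>s12; s12-1>s13; s13-0>s13; s13-1>s10

Run two small machines in parallel and take their product. One (5 states) tracks the input length, saturating at 4; the other (4 states) tracks the count of `1`s modulo 4. Each combined state is a pair, one component from each; accept when both components accept.
14 states suffice.
          0    1  
>  s0     s1   s2 
   s1     s3   s4 
   s2     s4   s5 
   s3     s6   s7 
   s4     s7   s8 
   s5     s8   s9 
   s6    s10  s11 
   s7    s11  s12 
 * s8    s12  s13 
   s9    s13  s10 
   s10   s10  s11 
   s11   s11  s12 
 * s12   s12  s13 
   s13   s13  s10 
(> = start, * = accepting)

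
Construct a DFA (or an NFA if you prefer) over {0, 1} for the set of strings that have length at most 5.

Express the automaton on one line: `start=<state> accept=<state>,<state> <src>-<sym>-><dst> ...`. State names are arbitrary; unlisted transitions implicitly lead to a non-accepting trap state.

We only need to distinguish lengths 0, 1, …, 5, and '>5'. Chain S0 → S1 → S2 → S3 → S4 → S5 → S6 on every symbol, with S6 looping. Accepting states: {S0, S1, S2, S3, S4, S5}.
7 states suffice.
        0   1  
>* S0   S1  S1 
 * S1   S2  S2 
 * S2   S3  S3 
 * S3   S4  S4 
 * S4   S5  S5 
 * S5   S6  S6 
   S6   S6  S6 
(> = start, * = accepting)

start=S0 accept=S0,S1,S2,S3,S4,S5 S0-0->S1 S0-1->S1 S1-0->S2 S1-1->S2 S2-0->S3 S2-1->S3 S3-0->S4 S3-1->S4 S4-0->S5 S4-1->S5 S5-0->S6 S5-1->S6 S6-0->S6 S6-1->S6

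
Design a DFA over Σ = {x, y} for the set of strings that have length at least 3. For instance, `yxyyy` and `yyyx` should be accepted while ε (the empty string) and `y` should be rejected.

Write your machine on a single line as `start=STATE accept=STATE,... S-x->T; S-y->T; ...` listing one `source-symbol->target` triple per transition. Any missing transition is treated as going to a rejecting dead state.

Count input length up to 4: every symbol moves from S0 toward S4, which means 'more than 3' and absorbs. Accept from {S3, S4}.
A 5-state machine:
        x   y  
>  S0   S1  S1 
   S1   S2  S2 
   S2   S3  S3 
 * S3   S4  S4 
 * S4   S4  S4 
(> = start, * = accepting)

start=S0; accept=S3,S4; S0-x->S1; S0-y->S1; S1-x->S2; S1-y->S2; S2-x->S3; S2-y->S3; S3-x->S4; S3-y->S4; S4-x->S4; S4-y->S4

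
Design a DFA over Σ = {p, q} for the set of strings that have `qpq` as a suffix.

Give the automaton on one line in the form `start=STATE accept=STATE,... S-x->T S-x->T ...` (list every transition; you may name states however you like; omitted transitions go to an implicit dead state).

start=s0 accept=s3 s0-p->s0 s0-q->s1 s1-p->s2 s1-q->s1 s2-p->s0 s2-q->s3 s3-p->s2 s3-q->s1

Remember how much of `qpq` the current input suffix matches. State s0 means no match yet; s1 means the last symbol is `q`; s2 means the last 2 symbols are `qp`; s3 means the last 3 symbols are `qpq`. Only s3 accepts. On a mismatch, fall back to the longest proper suffix that is still a prefix of `qpq`.
With 4 states:
        p   q  
>  s0   s0  s1 
   s1   s2  s1 
   s2   s0  s3 
 * s3   s2  s1 
(> = start, * = accepting)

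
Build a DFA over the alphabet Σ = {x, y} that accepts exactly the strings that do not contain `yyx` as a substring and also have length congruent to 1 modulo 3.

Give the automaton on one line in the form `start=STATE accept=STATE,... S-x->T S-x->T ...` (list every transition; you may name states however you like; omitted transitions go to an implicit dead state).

Build one automaton per condition and run them in lockstep. One (4 states) tracks partial matches of the forbidden pattern `yyx`; the other (3 states) tracks the input length modulo 3. Each combined state is a pair, one component from each; accept when both components accept. After merging equivalent states the machine shrinks.
        x   y  
>  q0   q1  q2 
 * q1   q3  q4 
 * q2   q3  q5 
   q3   q0  q6 
   q4   q0  q7 
   q5   q8  q7 
   q6   q1  q9 
   q7   q8  q9 
   q8   q8  q8 
 * q9   q8  q5 
(> = start, * = accepting)

start=q0 accept=q1,q2,q9 q0-x->q1 q0-y->q2 q1-x->q3 q1-y->q4 q2-x->q3 q2-y->q5 q3-x->q0 q3-y->q6 q4-x->q0 q4-y->q7 q5-x->q8 q5-y->q7 q6-x->q1 q6-y->q9 q7-x->q8 q7-y->q9 q8-x->q8 q8-y->q8 q9-x->q8 q9-y->q5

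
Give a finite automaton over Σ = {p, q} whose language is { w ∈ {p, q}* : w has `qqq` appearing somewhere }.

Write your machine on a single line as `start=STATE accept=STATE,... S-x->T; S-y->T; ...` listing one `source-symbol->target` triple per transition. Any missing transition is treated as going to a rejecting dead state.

Track how much of `qqq` has been matched so far: state S0 is no progress, S3 is the absorbing accept state reached once `qqq` has occurred. Intermediate states record partial matches; on a mismatch, fall back to the longest reusable overlap.
4 states suffice.
        p   q  
>  S0   S0  S1 
   S1   S0  S2 
   S2   S0  S3 
 * S3   S3  S3 
(> = start, * = accepting)

start=S0; accept=S3; S0-p->S0; S0-q->S1; S1-p->S0; S1-q->S2; S2-p->S0; S2-q->S3; S3-p->S3; S3-q->S3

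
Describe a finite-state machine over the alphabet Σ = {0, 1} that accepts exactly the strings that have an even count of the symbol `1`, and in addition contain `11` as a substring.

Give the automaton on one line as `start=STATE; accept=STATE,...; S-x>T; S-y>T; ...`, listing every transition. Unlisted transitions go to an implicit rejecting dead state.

start=s0; accept=s3; s0-0>s0; s0-1>s1; s1-0>s2; s1-1>s3; s2-0>s2; s2-1>s4; s3-0>s3; s3-1>s5; s4-0>s0; s4-1>s5; s5-0>s5; s5-1>s3

Handle the two conditions separately and then intersect. One (2 states) tracks the count of `1`s modulo 2; the other (3 states) tracks whether and how much of `11` has been seen. Each combined state is a pair, one component from each; accept when both components accept.
A 6-state machine:
        0   1  
>  s0   s0  s1 
   s1   s2  s3 
   s2   s2  s4 
 * s3   s3  s5 
   s4   s0  s5 
   s5   s5  s3 
(> = start, * = accepting)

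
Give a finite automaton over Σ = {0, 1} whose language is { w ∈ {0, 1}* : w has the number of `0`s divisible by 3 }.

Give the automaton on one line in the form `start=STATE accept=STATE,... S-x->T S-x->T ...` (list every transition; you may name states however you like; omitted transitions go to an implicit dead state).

Keep the running count of `0`s modulo 3: each `0` advances along the cycle A → B → C → A while other symbols loop. Accept at A.
With 3 states:
       0  1 
>* A   B  A 
   B   C  B 
   C   A  C 
(> = start, * = accepting)

start=A accept=A A-0->B A-1->A B-0->C B-1->B C-0->A C-1->C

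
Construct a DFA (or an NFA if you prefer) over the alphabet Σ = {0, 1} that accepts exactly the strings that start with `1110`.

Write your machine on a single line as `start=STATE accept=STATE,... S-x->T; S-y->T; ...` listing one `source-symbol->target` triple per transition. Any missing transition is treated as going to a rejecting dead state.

Walk along `1110` while the input agrees: from q0 take `1` to q1, and so on. Any deviation drops to the rejecting sink q5. Once q4 is reached the prefix is confirmed and every continuation is accepted.
With 6 states:
        0   1  
>  q0   q5  q1 
   q1   q5  q2 
   q2   q5  q3 
   q3   q4  q5 
 * q4   q4  q4 
   q5   q5  q5 
(> = start, * = accepting)

start=q0; accept=q4; q0-0->q5; q0-1->q1; q1-0->q5; q1-1->q2; q2-0->q5; q2-1->q3; q3-0->q4; q3-1->q5; q4-0->q4; q4-1->q4; q5-0->q5; q5-1->q5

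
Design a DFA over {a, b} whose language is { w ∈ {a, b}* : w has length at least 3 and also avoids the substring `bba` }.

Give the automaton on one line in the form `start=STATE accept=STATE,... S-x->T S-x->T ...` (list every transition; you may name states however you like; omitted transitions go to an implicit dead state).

start=s0 accept=s6,s7,s8 s0-a->s1 s0-b->s2 s1-a->s3 s1-b->s4 s2-a->s3 s2-b->s5 s3-a->s6 s3-b->s7 s4-a->s6 s4-b->s8 s5-a->s9 s5-b->s8 s6-a->s6 s6-b->s7 s7-a->s6 s7-b->s8 s8-a->s9 s8-b->s8 s9-a->s9 s9-b->s9

Handle the two conditions separately and then intersect. The first has 5 states tracking the input length, saturating at 4; the second has 4 states tracking partial matches of the forbidden pattern `bba`. A product state is a pair (one from each), accepting exactly when both do. After merging equivalent states the machine shrinks.
With 10 states:
        a   b  
>  s0   s1  s2 
   s1   s3  s4 
   s2   s3  s5 
   s3   s6  s7 
   s4   s6  s8 
   s5   s9  s8 
 * s6   s6  s7 
 * s7   s6  s8 
 * s8   s9  s8 
   s9   s9  s9 
(> = start, * = accepting)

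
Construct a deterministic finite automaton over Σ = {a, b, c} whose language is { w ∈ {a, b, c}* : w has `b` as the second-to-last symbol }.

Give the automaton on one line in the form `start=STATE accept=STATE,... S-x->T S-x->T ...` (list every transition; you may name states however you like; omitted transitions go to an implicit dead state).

Because acceptance depends on a position counted from the end, the machine has to buffer the most recent 2 symbols. Make each state the string of the last up-to-2 symbols read; on input `x` shift the window left and append `x`. Accept when the buffered window has length 2 and begins with `b`.
A 13-state machine:
          a    b    c  
>  s0     s1   s2   s3 
   s1     s4   s5   s6 
   s2     s7   s8   s9 
   s3    s10  s11  s12 
   s4     s4   s5   s6 
   s5     s7   s8   s9 
   s6    s10  s11  s12 
 * s7     s4   s5   s6 
 * s8     s7   s8   s9 
 * s9    s10  s11  s12 
   s10    s4   s5   s6 
   s11    s7   s8   s9 
   s12   s10  s11  s12 
(> = start, * = accepting)

start=s0 accept=s7,s8,s9 s0-a->s1 s0-b->s2 s0-c->s3 s1-a->s4 s1-b->s5 s1-c->s6 s2-a->s7 s2-b->s8 s2-c->s9 s3-a->s10 s3-b->s11 s3-c->s12 s4-a->s4 s4-b->s5 s4-c->s6 s5-a->s7 s5-b->s8 s5-c->s9 s6-a->s10 s6-b->s11 s6-c->s12 s7-a->s4 s7-b->s5 s7-c->s6 s8-a->s7 s8-b->s8 s8-c->s9 s9-a->s10 s9-b->s11 s9-c->s12 s10-a->s4 s10-b->s5 s10-c->s6 s11-a->s7 s11-b->s8 s11-c->s9 s12-a->s10 s12-b->s11 s12-c->s12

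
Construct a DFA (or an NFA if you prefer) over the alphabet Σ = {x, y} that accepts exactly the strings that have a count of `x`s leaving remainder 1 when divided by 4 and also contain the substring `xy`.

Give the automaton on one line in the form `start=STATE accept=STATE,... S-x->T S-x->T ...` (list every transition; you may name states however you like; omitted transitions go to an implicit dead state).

start=s0 accept=s3 s0-x->s1 s0-y->s0 s1-x->s2 s1-y->s3 s2-x->s4 s2-y->s5 s3-x->s5 s3-y->s3 s4-x->s6 s4-y->s7 s5-x->s7 s5-y->s5 s6-x->s1 s6-y->s8 s7-x->s8 s7-y->s7 s8-x->s3 s8-y->s8

Run two small machines in parallel and take their product. One (4 states) tracks the count of `x`s modulo 4; the other (3 states) tracks whether and how much of `xy` has been seen. Each combined state is a pair, one component from each; accept when both components accept.
A 9-state machine:
        x   y  
>  s0   s1  s0 
   s1   s2  s3 
   s2   s4  s5 
 * s3   s5  s3 
   s4   s6  s7 
   s5   s7  s5 
   s6   s1  s8 
   s7   s8  s7 
   s8   s3  s8 
(> = start, * = accepting)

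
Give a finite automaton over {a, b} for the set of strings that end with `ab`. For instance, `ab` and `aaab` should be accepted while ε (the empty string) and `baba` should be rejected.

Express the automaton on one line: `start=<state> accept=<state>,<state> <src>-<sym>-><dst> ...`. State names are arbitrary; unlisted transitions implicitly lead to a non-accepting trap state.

Remember how much of `ab` the current input suffix matches. State s0 means no match yet; s1 means the last symbol is `a`; s2 means the last 2 symbols are `ab`. Only s2 accepts. On a mismatch, fall back to the longest proper suffix that is still a prefix of `ab`.
A 3-state machine:
        a   b  
>  s0   s1  s0 
   s1   s1  s2 
 * s2   s1  s0 
(> = start, * = accepting)

start=s0 accept=s2 s0-a->s1 s0-b->s0 s1-a->s1 s1-b->s2 s2-a->s1 s2-b->s0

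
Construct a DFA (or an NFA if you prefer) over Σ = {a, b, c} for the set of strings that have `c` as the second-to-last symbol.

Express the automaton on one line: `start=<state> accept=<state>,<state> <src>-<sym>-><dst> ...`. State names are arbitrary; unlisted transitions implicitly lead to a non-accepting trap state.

Because acceptance depends on a position counted from the end, the machine has to buffer the most recent 2 symbols. Make each state the string of the last up-to-2 symbols read; on input `x` shift the window left and append `x`. Accept when the buffered window has length 2 and begins with `c`.
With 13 states:
          a    b    c  
>  q0     q1   q2   q3 
   q1     q4   q5   q6 
   q2     q7   q8   q9 
   q3    q10  q11  q12 
   q4     q4   q5   q6 
   q5     q7   q8   q9 
   q6    q10  q11  q12 
   q7     q4   q5   q6 
   q8     q7   q8   q9 
   q9    q10  q11  q12 
 * q10    q4   q5   q6 
 * q11    q7   q8   q9 
 * q12   q10  q11  q12 
(> = start, * = accepting)

start=q0 accept=q10,q11,q12 q0-a->q1 q0-b->q2 q0-c->q3 q1-a->q4 q1-b->q5 q1-c->q6 q2-a->q7 q2-b->q8 q2-c->q9 q3-a->q10 q3-b->q11 q3-c->q12 q4-a->q4 q4-b->q5 q4-c->q6 q5-a->q7 q5-b->q8 q5-c->q9 q6-a->q10 q6-b->q11 q6-c->q12 q7-a->q4 q7-b->q5 q7-c->q6 q8-a->q7 q8-b->q8 q8-c->q9 q9-a->q10 q9-b->q11 q9-c->q12 q10-a->q4 q10-b->q5 q10-c->q6 q11-a->q7 q11-b->q8 q11-c->q9 q12-a->q10 q12-b->q11 q12-c->q12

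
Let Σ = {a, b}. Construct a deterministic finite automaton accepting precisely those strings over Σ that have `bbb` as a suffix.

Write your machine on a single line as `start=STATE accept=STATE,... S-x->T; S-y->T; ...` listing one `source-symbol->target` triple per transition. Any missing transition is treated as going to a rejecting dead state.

Let each state record the length of the longest suffix of the input read so far that is also a prefix of `bbb`. q1 means the last symbol is `b`; q2 means the last 2 symbols are `bb`; q3 means the last 3 symbols are `bbb`. Accept only at q3, where the string currently ends in `bbb`.
With 4 states:
        a   b  
>  q0   q0  q1 
   q1   q0  q2 
   q2   q0  q3 
 * q3   q0  q3 
(> = start, * = accepting)

start=q0; accept=q3; q0-a->q0; q0-b->q1; q1-a->q0; q1-b->q2; q2-a->q0; q2-b->q3; q3-a->q0; q3-b->q3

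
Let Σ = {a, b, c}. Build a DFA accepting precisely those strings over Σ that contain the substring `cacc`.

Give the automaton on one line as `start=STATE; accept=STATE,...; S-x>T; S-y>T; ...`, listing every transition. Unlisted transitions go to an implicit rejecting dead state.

start=S0; accept=S4; S0-a>S0; S0-b>S0; S0-c>S1; S1-a>S2; S1-b>S0; S1-c>S1; S2-a>S0; S2-b>S0; S2-c>S3; S3-a>S2; S3-b>S0; S3-c>S4; S4-a>S4; S4-b>S4; S4-c>S4

Track how much of `cacc` has been matched so far: state S0 is no progress, S4 is the absorbing accept state reached once `cacc` has occurred. Intermediate states record partial matches; on a mismatch, fall back to the longest reusable overlap.
5 states suffice.
        a   b   c  
>  S0   S0  S0  S1 
   S1   S2  S0  S1 
   S2   S0  S0  S3 
   S3   S2  S0  S4 
 * S4   S4  S4  S4 
(> = start, * = accepting)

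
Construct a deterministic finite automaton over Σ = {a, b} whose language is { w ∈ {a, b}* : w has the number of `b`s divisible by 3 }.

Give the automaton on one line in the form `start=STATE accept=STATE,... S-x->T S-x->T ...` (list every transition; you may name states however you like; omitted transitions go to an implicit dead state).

Keep the running count of `b`s modulo 3: each `b` advances along the cycle q0 → q1 → q2 → q0 while other symbols loop. Accept at q0.
With 3 states:
        a   b  
>* q0   q0  q1 
   q1   q1  q2 
   q2   q2  q0 
(> = start, * = accepting)

start=q0 accept=q0 q0-a->q0 q0-b->q1 q1-a->q1 q1-b->q2 q2-a->q2 q2-b->q0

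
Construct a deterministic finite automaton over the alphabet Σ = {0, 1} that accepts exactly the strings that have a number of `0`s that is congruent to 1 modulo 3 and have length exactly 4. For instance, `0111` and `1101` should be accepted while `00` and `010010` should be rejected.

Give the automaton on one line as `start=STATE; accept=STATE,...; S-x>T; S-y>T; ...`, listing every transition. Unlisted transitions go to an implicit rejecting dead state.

start=A; accept=J; A-0>B; A-1>C; B-0>D; B-1>E; C-0>E; C-1>F; D-0>G; D-1>H; E-0>H; E-1>I; F-0>I; F-1>G; G-0>J; G-1>K; H-0>K; H-1>L; I-0>L; I-1>J; J-0>M; J-1>N; K-0>N; K-1>O; L-0>O; L-1>M; M-0>O; M-1>M; N-0>M; N-1>N; O-0>N; O-1>O

Build one automaton per condition and run them in lockstep. The first has 3 states tracking the count of `0`s modulo 3; the second has 6 states tracking the input length, saturating at 5. A product state is a pair (one from each), accepting exactly when both do.
With 15 states:
       0  1 
>  A   B  C 
   B   D  E 
   C   E  F 
   D   G  H 
   E   H  I 
   F   I  G 
   G   J  K 
   H   K  L 
   I   L  J 
 * J   M  N 
   K   N  O 
   L   O  M 
   M   O  M 
   N   M  N 
   O   N  O 
(> = start, * = accepting)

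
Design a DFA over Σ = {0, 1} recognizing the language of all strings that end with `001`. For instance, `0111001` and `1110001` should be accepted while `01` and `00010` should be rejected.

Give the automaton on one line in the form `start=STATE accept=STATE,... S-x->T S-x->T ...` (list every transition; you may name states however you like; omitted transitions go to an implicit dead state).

Let each state record the length of the longest suffix of the input read so far that is also a prefix of `001`. s1 means the last symbol is `0`; s2 means the last 2 symbols are `00`; s3 means the last 3 symbols are `001`. Accept only at s3, where the string currently ends in `001`.
4 states suffice.
        0   1  
>  s0   s1  s0 
   s1   s2  s0 
   s2   s2  s3 
 * s3   s1  s0 
(> = start, * = accepting)

start=s0 accept=s3 s0-0->s1 s0-1->s0 s1-0->s2 s1-1->s0 s2-0->s2 s2-1->s3 s3-0->s1 s3-1->s0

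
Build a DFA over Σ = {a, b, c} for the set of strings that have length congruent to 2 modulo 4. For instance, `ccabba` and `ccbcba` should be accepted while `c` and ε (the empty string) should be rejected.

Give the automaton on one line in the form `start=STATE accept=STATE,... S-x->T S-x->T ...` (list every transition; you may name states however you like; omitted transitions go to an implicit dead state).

start=q0 accept=q2 q0-a->q1 q0-b->q1 q0-c->q1 q1-a->q2 q1-b->q2 q1-c->q2 q2-a->q3 q2-b->q3 q2-c->q3 q3-a->q0 q3-b->q0 q3-c->q0

Only the length mod 4 matters, so use a 4-cycle: from any state, every input symbol moves to the next state, wrapping q3 back to q0. Mark q2 accepting.
A 4-state machine:
        a   b   c  
>  q0   q1  q1  q1 
   q1   q2  q2  q2 
 * q2   q3  q3  q3 
   q3   q0  q0  q0 
(> = start, * = accepting)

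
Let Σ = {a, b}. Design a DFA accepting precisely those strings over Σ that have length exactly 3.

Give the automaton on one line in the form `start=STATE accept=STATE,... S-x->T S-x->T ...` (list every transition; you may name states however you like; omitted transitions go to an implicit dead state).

start=q0 accept=q3 q0-a->q1 q0-b->q1 q1-a->q2 q1-b->q2 q2-a->q3 q2-b->q3 q3-a->q4 q3-b->q4 q4-a->q4 q4-b->q4

Count input length up to 4: every symbol moves from q0 toward q4, which means 'more than 3' and absorbs. Accept from {q3}.
With 5 states:
        a   b  
>  q0   q1  q1 
   q1   q2  q2 
   q2   q3  q3 
 * q3   q4  q4 
   q4   q4  q4 
(> = start, * = accepting)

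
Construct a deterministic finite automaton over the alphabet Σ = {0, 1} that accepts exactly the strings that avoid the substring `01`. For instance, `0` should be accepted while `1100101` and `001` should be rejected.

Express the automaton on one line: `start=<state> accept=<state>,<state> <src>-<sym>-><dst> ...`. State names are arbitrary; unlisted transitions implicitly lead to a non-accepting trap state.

This is the complement of 'contains `01`'. Use the same substring-matching states — q0 through q2 holding how much of `01` has just been matched — but flip the accepting set: everything except the trap q2 accepts.
With 3 states:
        0   1  
>* q0   q1  q0 
 * q1   q1  q2 
   q2   q2  q2 
(> = start, * = accepting)

start=q0 accept=q0,q1 q0-0->q1 q0-1->q0 q1-0->q1 q1-1->q2 q2-0->q2 q2-1->q2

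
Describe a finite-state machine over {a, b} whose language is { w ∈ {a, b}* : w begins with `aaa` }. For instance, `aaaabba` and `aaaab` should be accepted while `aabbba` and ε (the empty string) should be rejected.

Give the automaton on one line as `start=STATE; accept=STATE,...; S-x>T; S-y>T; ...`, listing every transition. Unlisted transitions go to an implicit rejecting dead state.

start=q0; accept=q3; q0-a>q1; q0-b>q4; q1-a>q2; q1-b>q4; q2-a>q3; q2-b>q4; q3-a>q3; q3-b>q3; q4-a>q4; q4-b>q4

Walk along `aaa` while the input agrees: from q0 take `a` to q1, and so on. Any deviation drops to the rejecting sink q4. Once q3 is reached the prefix is confirmed and every continuation is accepted.
A 5-state machine:
        a   b  
>  q0   q1  q4 
   q1   q2  q4 
   q2   q3  q4 
 * q3   q3  q3 
   q4   q4  q4 
(> = start, * = accepting)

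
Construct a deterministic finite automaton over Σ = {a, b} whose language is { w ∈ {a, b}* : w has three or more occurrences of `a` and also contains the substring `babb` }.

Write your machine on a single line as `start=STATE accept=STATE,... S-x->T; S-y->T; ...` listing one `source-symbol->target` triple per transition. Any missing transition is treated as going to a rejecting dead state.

Build one automaton per condition and run them in lockstep. The first has 5 states tracking the count of `a`s, saturating at 4; the second has 5 states tracking whether and how much of `babb` has been seen. A product state is a pair (one from each), accepting exactly when both do.
22 states suffice.
          a    b  
>  q0     q1   q2 
   q1     q3   q4 
   q2     q5   q2 
   q3     q6   q7 
   q4     q8   q4 
   q5     q3   q9 
   q6    q10  q11 
   q7    q12   q7 
   q8     q6  q13 
   q9     q8  q14 
   q10   q10  q15 
   q11   q16  q11 
   q12   q10  q17 
   q13   q12  q18 
   q14   q18  q14 
   q15   q16  q15 
   q16   q10  q19 
   q17   q16  q20 
   q18   q20  q18 
   q19   q16  q21 
 * q20   q21  q20 
 * q21   q21  q21 
(> = start, * = accepting)

start=q0; accept=q20,q21; q0-a->q1; q0-b->q2; q1-a->q3; q1-b->q4; q2-a->q5; q2-b->q2; q3-a->q6; q3-b->q7; q4-a->q8; q4-b->q4; q5-a->q3; q5-b->q9; q6-a->q10; q6-b->q11; q7-a->q12; q7-b->q7; q8-a->q6; q8-b->q13; q9-a->q8; q9-b->q14; q10-a->q10; q10-b->q15; q11-a->q16; q11-b->q11; q12-a->q10; q12-b->q17; q13-a->q12; q13-b->q18; q14-a->q18; q14-b->q14; q15-a->q16; q15-b->q15; q16-a->q10; q16-b->q19; q17-a->q16; q17-b->q20; q18-a->q20; q18-b->q18; q19-a->q16; q19-b->q21; q20-a->q21; q20-b->q20; q21-a->q21; q21-b->q21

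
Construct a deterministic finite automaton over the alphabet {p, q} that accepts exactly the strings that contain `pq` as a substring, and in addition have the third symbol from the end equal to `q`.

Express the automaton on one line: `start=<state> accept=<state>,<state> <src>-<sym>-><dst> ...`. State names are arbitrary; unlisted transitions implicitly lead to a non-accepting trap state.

start=A accept=M,P,Q,R A-p->B A-q->C B-p->D B-q->E C-p->F C-q->G D-p->H D-q->I E-p->J E-q->K F-p->L F-q->M G-p->N G-q->O H-p->H H-q->I I-p->J I-q->K J-p->P J-q->M K-p->Q K-q->R L-p->H L-q->I M-p->J M-q->K N-p->L N-q->M O-p->N O-q->O P-p->S P-q->I Q-p->P Q-q->M R-p->Q R-q->R S-p->S S-q->I

Handle the two conditions separately and then intersect. One (3 states) tracks whether and how much of `pq` has been seen; the other (15 states) tracks the last 3 symbols read. Each combined state is a pair, one component from each; accept when both components accept.
19 states suffice.
       p  q 
>  A   B  C 
   B   D  E 
   C   F  G 
   D   H  I 
   E   J  K 
   F   L  M 
   G   N  O 
   H   H  I 
   I   J  K 
   J   P  M 
   K   Q  R 
   L   H  I 
 * M   J  K 
   N   L  M 
   O   N  O 
 * P   S  I 
 * Q   P  M 
 * R   Q  R 
   S   S  I 
(> = start, * = accepting)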